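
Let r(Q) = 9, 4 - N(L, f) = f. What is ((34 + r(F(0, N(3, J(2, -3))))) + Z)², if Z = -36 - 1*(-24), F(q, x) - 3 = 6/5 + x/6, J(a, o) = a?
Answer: 961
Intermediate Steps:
N(L, f) = 4 - f
F(q, x) = 21/5 + x/6 (F(q, x) = 3 + (6/5 + x/6) = 21/5 + x/6)
Z = -12 (Z = -36 + 24 = -12)
((34 + r(F(0, N(3, J(2, -3))))) + Z)² = ((34 + 9) - 12)² = (43 - 12)² = 31² = 961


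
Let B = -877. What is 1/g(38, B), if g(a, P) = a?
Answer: 1/38 ≈ 0.026316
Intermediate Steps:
1/g(38, B) = 1/38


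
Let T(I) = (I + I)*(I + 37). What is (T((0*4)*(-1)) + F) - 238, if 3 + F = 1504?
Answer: 1263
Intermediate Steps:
F = 1501 (F = -3 + 1504 = 1501)
T(I) = 2*I*(37 + I) (T(I) = (2*I)*(37 + I) = 2*I*(37 + I))
(T((0*4)*(-1)) + F) - 238 = (2*((0*4)*(-1))*(37 + (0*4)*(-1)) + 1501) - 238 = (2*(0*(-1))*(37 + 0*(-1)) + 1501) - 238 = (2*0*(37 + 0) + 1501) - 238 = (2*0*37 + 1501) - 238 = (0 + 1501) - 238 = 1501 - 238 = 1263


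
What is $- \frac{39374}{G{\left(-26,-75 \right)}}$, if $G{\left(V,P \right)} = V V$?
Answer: $- \frac{19687}{338} \approx -58.246$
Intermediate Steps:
$G{\left(V,P \right)} = V^{2}$
$- \frac{39374}{G{\left(-26,-75 \right)}} = - \frac{39374}{\left(-26\right)^{2}} = - \frac{39374}{676} = \left(-1\right) \frac{19687}{338} = - \frac{19687}{338}$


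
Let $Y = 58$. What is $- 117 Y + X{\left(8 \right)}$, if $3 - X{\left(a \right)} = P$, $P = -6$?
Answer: $-6777$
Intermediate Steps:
$X{\left(a \right)} = 9$ ($X{\left(a \right)} = 3 - -6 = 3 + 6 = 9$)
$- 117 Y + X{\left(8 \right)} = \left(-117\right) 58 + 9 = -6786 + 9 = -6777$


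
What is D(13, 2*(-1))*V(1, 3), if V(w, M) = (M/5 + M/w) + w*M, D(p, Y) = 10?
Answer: 66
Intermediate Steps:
V(w, M) = M/5 + M*w + M/w (V(w, M) = (M*(⅕) + M/w) + M*w = (M/5 + M/w) + M*w = M/5 + M*w + M/w)
D(13, 2*(-1))*V(1, 3) = 10*((⅕)*3 + 3*1 + 3/1) = 10*(⅗ + 3 + 3*1) = 10*(⅗ + 3 + 3) = 10*(33/5) = 66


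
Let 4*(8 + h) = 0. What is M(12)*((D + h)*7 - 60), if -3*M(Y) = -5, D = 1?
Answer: -545/3 ≈ -181.67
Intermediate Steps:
M(Y) = 5/3 (M(Y) = -⅓*(-5) = 5/3)
h = -8 (h = -8 + (¼)*0 = -8 + 0 = -8)
M(12)*((D + h)*7 - 60) = 5*((1 - 8)*7 - 60)/3 = 5*(-7*7 - 60)/3 = 5*(-49 - 60)/3 = (5/3)*(-109) = -545/3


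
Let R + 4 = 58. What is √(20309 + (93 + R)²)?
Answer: √41918 ≈ 204.74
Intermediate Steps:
R = 54 (R = -4 + 58 = 54)
√(20309 + (93 + R)²) = √(20309 + (93 + 54)²) = √(20309 + 147²) = √(20309 + 21609) = √41918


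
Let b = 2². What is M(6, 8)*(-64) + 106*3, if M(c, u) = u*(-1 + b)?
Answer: -1218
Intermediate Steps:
b = 4
M(c, u) = 3*u (M(c, u) = u*(-1 + 4) = u*3 = 3*u)
M(6, 8)*(-64) + 106*3 = (3*8)*(-64) + 106*3 = 24*(-64) + 318 = -1536 + 318 = -1218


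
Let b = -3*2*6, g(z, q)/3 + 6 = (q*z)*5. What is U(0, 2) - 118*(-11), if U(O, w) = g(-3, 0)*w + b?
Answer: 1226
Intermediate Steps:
g(z, q) = -18 + 15*q*z (g(z, q) = -18 + 3*((q*z)*5) = -18 + 3*(5*q*z) = -18 + 15*q*z)
b = -36 (b = -6*6 = -36)
U(O, w) = -36 - 18*w (U(O, w) = (-18 + 15*0*(-3))*w - 36 = (-18 + 0)*w - 36 = -18*w - 36 = -36 - 18*w)
U(0, 2) - 118*(-11) = (-36 - 18*2) - 118*(-11) = (-36 - 36) + 1298 = -72 + 1298 = 1226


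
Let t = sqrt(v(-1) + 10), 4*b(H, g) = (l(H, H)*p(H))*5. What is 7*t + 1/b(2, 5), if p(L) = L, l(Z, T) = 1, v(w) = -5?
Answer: 2/5 + 7*sqrt(5) ≈ 16.052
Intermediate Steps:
b(H, g) = 5*H/4 (b(H, g) = ((1*H)*5)/4 = (H*5)/4 = (5*H)/4 = 5*H/4)
t = sqrt(5) (t = sqrt(-5 + 10) = sqrt(5) ≈ 2.2361)
7*t + 1/b(2, 5) = 7*sqrt(5) + 1/((5/4)*2) = 7*sqrt(5) + 1/(5/2) = 7*sqrt(5) + 2/5 = 2/5 + 7*sqrt(5)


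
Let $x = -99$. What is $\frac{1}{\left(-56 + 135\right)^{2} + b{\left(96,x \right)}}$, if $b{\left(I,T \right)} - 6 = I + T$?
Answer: $\frac{1}{6244} \approx 0.00016015$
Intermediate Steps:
$b{\left(I,T \right)} = 6 + I + T$ ($b{\left(I,T \right)} = 6 + \left(I + T\right) = 6 + I + T$)
$\frac{1}{\left(-56 + 135\right)^{2} + b{\left(96,x \right)}} = \frac{1}{\left(-56 + 135\right)^{2} + \left(6 + 96 - 99\right)} = \frac{1}{79^{2} + 3} = \frac{1}{6241 + 3} = \frac{1}{6244}$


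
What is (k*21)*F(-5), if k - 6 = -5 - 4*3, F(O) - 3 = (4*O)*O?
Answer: -23793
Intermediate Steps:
F(O) = 3 + 4*O² (F(O) = 3 + (4*O)*O = 3 + 4*O²)
k = -11 (k = 6 + (-5 - 4*3) = 6 + (-5 - 12) = 6 - 17 = -11)
(k*21)*F(-5) = (-11*21)*(3 + 4*(-5)²) = -231*(3 + 4*25) = -231*(3 + 100) = -231*103 = -23793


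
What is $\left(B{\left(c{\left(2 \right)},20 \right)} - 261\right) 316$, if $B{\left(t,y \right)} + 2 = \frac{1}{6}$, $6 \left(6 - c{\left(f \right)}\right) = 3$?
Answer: $- \frac{249166}{3} \approx -83055.0$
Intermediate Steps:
$c{\left(f \right)} = \frac{11}{2}$ ($c{\left(f \right)} = 6 - \frac{1}{2} = \frac{11}{2}$)
$B{\left(t,y \right)} = - \frac{11}{6}$ ($B{\left(t,y \right)} = -2 + \frac{1}{6} = - \frac{11}{6}$)
$\left(B{\left(c{\left(2 \right)},20 \right)} - 261\right) 316 = \left(- \frac{11}{6} - 261\right) 316 = \left(- \frac{1577}{6}\right) 316 = - \frac{249166}{3}$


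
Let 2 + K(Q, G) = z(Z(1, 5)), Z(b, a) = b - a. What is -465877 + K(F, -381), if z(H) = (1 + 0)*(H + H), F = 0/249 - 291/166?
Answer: -465887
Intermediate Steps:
F = -291/166 (F = 0*(1/249) - 291*1/166 = 0 - 291/166 = -291/166 ≈ -1.7530)
z(H) = 2*H (z(H) = 1*(2*H) = 2*H)
K(Q, G) = -10 (K(Q, G) = -2 + 2*(1 - 1*5) = -2 + 2*(1 - 5) = -2 + 2*(-4) = -2 - 8 = -10)
-465877 + K(F, -381) = -465877 - 10 = -465887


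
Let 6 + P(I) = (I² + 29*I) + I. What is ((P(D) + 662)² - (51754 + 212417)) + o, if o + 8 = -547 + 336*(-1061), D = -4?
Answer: -316518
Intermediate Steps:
P(I) = -6 + I² + 30*I (P(I) = -6 + ((I² + 29*I) + I) = -6 + (I² + 30*I) = -6 + I² + 30*I)
o = -357051 (o = -8 + (-547 + 336*(-1061)) = -8 + (-547 - 356496) = -8 - 357043 = -357051)
((P(D) + 662)² - (51754 + 212417)) + o = (((-6 + (-4)² + 30*(-4)) + 662)² - (51754 + 212417)) - 357051 = (((-6 + 16 - 120) + 662)² - 1*264171) - 357051 = ((-110 + 662)² - 264171) - 357051 = (552² - 264171) - 357051 = (304704 - 264171) - 357051 = 40533 - 357051 = -316518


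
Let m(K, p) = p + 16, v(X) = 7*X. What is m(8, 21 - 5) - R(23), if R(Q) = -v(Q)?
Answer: 193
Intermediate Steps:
R(Q) = -7*Q
m(K, p) = 16 + p
m(8, 21 - 5) - R(23) = (16 + (21 - 5)) - (-7)*23 = (16 + 16) - 1*(-161) = 32 + 161 = 193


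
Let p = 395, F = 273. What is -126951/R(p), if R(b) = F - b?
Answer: 126951/122 ≈ 1040.6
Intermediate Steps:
R(b) = 273 - b
-126951/R(p) = -126951/(273 - 1*395) = -126951/(273 - 395) = -126951/(-122) = -126951*(-1/122) = 126951/122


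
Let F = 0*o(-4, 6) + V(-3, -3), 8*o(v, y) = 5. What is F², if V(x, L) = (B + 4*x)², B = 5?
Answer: 2401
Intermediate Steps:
o(v, y) = 5/8 (o(v, y) = (⅛)*5 = 5/8)
V(x, L) = (5 + 4*x)²
F = 49 (F = 0*(5/8) + (5 + 4*(-3))² = 0 + (5 - 12)² = 0 + (-7)² = 0 + 49 = 49)
F² = 49² = 2401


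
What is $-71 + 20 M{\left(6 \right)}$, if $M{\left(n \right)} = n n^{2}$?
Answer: $4249$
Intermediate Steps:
$M{\left(n \right)} = n^{3}$
$-71 + 20 M{\left(6 \right)} = -71 + 20 \cdot 6^{3} = -71 + 20 \cdot 216 = -71 + 4320 = 4249$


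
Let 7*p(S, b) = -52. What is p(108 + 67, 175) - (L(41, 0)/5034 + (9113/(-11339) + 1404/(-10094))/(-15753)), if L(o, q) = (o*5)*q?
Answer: -6696997479653/901511628549 ≈ -7.4286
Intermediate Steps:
p(S, b) = -52/7 (p(S, b) = (⅐)*(-52) = -52/7)
L(o, q) = 5*o*q (L(o, q) = (5*o)*q = 5*o*q)
p(108 + 67, 175) - (L(41, 0)/5034 + (9113/(-11339) + 1404/(-10094))/(-15753)) = -52/7 - ((5*41*0)/5034 + (9113/(-11339) + 1404/(-10094))/(-15753)) = -52/7 - (0*(1/5034) + (9113*(-1/11339) + 1404*(-1/10094))*(-1/15753)) = -52/7 - (0 + (-9113/11339 - 702/5047)*(-1/15753)) = -52/7 - (0 - 53953289/57227933*(-1/15753)) = -52/7 - (0 + 53953289/901511628549) = -52/7 - 1*53953289/901511628549 = -52/7 - 53953289/901511628549 = -6696997479653/901511628549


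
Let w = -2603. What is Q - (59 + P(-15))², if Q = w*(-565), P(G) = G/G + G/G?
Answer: 1466974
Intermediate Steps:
P(G) = 2 (P(G) = 1 + 1 = 2)
Q = 1470695 (Q = -2603*(-565) = 1470695)
Q - (59 + P(-15))² = 1470695 - (59 + 2)² = 1470695 - 1*61² = 1470695 - 1*3721 = 1470695 - 3721 = 1466974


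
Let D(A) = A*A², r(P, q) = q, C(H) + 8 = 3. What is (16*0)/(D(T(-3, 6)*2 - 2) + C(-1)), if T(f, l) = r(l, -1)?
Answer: 0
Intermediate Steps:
C(H) = -5 (C(H) = -8 + 3 = -5)
T(f, l) = -1
D(A) = A³
(16*0)/(D(T(-3, 6)*2 - 2) + C(-1)) = (16*0)/((-1*2 - 2)³ - 5) = 0/((-2 - 2)³ - 5) = 0/((-4)³ - 5) = 0/(-64 - 5) = 0/(-69) = 0*(-1/69) = 0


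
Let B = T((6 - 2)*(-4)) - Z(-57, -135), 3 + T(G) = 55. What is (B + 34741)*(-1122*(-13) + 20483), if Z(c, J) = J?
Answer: 1224890032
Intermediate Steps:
T(G) = 52 (T(G) = -3 + 55 = 52)
B = 187 (B = 52 - 1*(-135) = 52 + 135 = 187)
(B + 34741)*(-1122*(-13) + 20483) = (187 + 34741)*(-1122*(-13) + 20483) = 34928*(14586 + 20483) = 34928*35069 = 1224890032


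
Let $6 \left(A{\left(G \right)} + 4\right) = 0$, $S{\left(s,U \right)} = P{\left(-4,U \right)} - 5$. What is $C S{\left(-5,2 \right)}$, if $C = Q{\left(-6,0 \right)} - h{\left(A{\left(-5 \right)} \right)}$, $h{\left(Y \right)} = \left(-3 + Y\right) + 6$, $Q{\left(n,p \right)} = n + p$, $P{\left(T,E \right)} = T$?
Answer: $45$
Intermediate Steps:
$S{\left(s,U \right)} = -9$ ($S{\left(s,U \right)} = -4 - 5 = -9$)
$A{\left(G \right)} = -4$ ($A{\left(G \right)} = -4 + \frac{1}{6} \cdot 0 = -4 + 0 = -4$)
$h{\left(Y \right)} = 3 + Y$
$C = -5$ ($C = \left(-6 + 0\right) - \left(3 - 4\right) = -6 - -1 = -6 + 1 = -5$)
$C S{\left(-5,2 \right)} = \left(-5\right) \left(-9\right) = 45$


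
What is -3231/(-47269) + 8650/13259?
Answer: 451716679/626739671 ≈ 0.72074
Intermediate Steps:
-3231/(-47269) + 8650/13259 = -3231*(-1/47269) + 8650*(1/13259) = 3231/47269 + 8650/13259 = 451716679/626739671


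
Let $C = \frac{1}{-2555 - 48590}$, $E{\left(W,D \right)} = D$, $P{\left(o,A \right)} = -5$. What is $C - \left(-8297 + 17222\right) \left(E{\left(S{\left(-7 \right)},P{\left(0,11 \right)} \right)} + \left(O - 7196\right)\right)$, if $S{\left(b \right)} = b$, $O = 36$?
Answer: $\frac{3270601280624}{51145} \approx 6.3948 \cdot 10^{7}$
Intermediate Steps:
$C = - \frac{1}{51145}$ ($C = \frac{1}{-51145} = - \frac{1}{51145} \approx -1.9552 \cdot 10^{-5}$)
$C - \left(-8297 + 17222\right) \left(E{\left(S{\left(-7 \right)},P{\left(0,11 \right)} \right)} + \left(O - 7196\right)\right) = - \frac{1}{51145} - \left(-8297 + 17222\right) \left(-5 + \left(36 - 7196\right)\right) = - \frac{1}{51145} - 8925 \left(-5 + \left(36 - 7196\right)\right) = - \frac{1}{51145} - 8925 \left(-5 - 7160\right) = - \frac{1}{51145} - 8925 \left(-7165\right) = - \frac{1}{51145} - -63947625 = - \frac{1}{51145} + 63947625 = \frac{3270601280624}{51145}$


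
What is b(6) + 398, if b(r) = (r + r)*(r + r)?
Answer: 542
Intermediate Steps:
b(r) = 4*r² (b(r) = (2*r)*(2*r) = 4*r²)
b(6) + 398 = 4*6² + 398 = 4*36 + 398 = 144 + 398 = 542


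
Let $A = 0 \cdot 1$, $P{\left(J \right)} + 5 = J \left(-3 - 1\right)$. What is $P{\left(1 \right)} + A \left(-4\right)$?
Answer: $-9$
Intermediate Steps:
$P{\left(J \right)} = -5 - 4 J$ ($P{\left(J \right)} = -5 + J \left(-3 - 1\right) = -5 + J \left(-4\right) = -5 - 4 J$)
$A = 0$
$P{\left(1 \right)} + A \left(-4\right) = \left(-5 - 4\right) + 0 \left(-4\right) = \left(-5 - 4\right) + 0 = -9 + 0 = -9$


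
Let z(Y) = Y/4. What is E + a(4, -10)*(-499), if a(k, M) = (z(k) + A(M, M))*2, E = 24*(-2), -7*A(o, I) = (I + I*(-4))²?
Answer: 890878/7 ≈ 1.2727e+5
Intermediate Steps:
A(o, I) = -9*I²/7 (A(o, I) = -(I + I*(-4))²/7 = -(I - 4*I)²/7 = -9*I²/7)
z(Y) = Y/4 (z(Y) = Y*(¼) = Y/4)
E = -48
a(k, M) = k/2 - 18*M²/7 (a(k, M) = (k/4 - 9*M²/7)*2 = (-9*M²/7 + k/4)*2 = k/2 - 18*M²/7)
E + a(4, -10)*(-499) = -48 + ((½)*4 - 18/7*(-10)²)*(-499) = -48 + (2 - 18/7*100)*(-499) = -48 + (2 - 1800/7)*(-499) = -48 - 1786/7*(-499) = -48 + 891214/7 = 890878/7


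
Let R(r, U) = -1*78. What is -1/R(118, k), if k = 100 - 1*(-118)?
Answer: 1/78 ≈ 0.012821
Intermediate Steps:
k = 218 (k = 100 + 118 = 218)
R(r, U) = -78
-1/R(118, k) = -1/(-78) = -1*(-1/78) = 1/78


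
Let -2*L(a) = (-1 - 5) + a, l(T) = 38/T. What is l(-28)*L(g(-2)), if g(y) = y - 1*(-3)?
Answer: -95/28 ≈ -3.3929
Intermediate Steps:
g(y) = 3 + y (g(y) = y + 3 = 3 + y)
L(a) = 3 - a/2 (L(a) = -((-1 - 5) + a)/2 = -(-6 + a)/2 = 3 - a/2)
l(-28)*L(g(-2)) = (38/(-28))*(3 - (3 - 2)/2) = (38*(-1/28))*(3 - 1/2*1) = -19*(3 - 1/2)/14 = -19/14*5/2 = -95/28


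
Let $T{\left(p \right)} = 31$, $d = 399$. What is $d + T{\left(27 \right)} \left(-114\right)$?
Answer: $-3135$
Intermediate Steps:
$d + T{\left(27 \right)} \left(-114\right) = 399 + 31 \left(-114\right) = 399 - 3534 = -3135$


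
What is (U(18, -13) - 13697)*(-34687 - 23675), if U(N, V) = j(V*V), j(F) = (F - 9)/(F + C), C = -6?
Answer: 130290305262/163 ≈ 7.9933e+8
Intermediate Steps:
j(F) = (-9 + F)/(-6 + F) (j(F) = (F - 9)/(F - 6) = (-9 + F)/(-6 + F))
U(N, V) = (-9 + V²)/(-6 + V²) (U(N, V) = (-9 + V*V)/(-6 + V*V) = (-9 + V²)/(-6 + V²))
(U(18, -13) - 13697)*(-34687 - 23675) = ((-9 + (-13)²)/(-6 + (-13)²) - 13697)*(-34687 - 23675) = ((-9 + 169)/(-6 + 169) - 13697)*(-58362) = (160/163 - 13697)*(-58362) = -2232451/163*(-58362) = 130290305262/163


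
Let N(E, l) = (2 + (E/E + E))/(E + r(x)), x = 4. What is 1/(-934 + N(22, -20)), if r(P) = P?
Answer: -26/24259 ≈ -0.0010718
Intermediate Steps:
N(E, l) = (3 + E)/(4 + E) (N(E, l) = (2 + (E/E + E))/(E + 4) = (2 + (1 + E))/(4 + E) = (3 + E)/(4 + E))
1/(-934 + N(22, -20)) = 1/(-934 + (3 + 22)/(4 + 22)) = 1/(-934 + 25/26) = 1/(-24259/26) = -26/24259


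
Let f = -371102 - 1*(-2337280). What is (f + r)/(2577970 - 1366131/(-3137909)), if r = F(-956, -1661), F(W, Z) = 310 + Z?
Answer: 6165448326743/8089436630861 ≈ 0.76216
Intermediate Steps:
r = -1351 (r = 310 - 1661 = -1351)
f = 1966178 (f = -371102 + 2337280 = 1966178)
(f + r)/(2577970 - 1366131/(-3137909)) = (1966178 - 1351)/(2577970 - 1366131/(-3137909)) = 1964827/(2577970 - 1366131*(-1/3137909)) = 1964827/(2577970 + 1366131/3137909) = 1964827/(8089436630861/3137909) = 1964827*(3137909/8089436630861) = 6165448326743/8089436630861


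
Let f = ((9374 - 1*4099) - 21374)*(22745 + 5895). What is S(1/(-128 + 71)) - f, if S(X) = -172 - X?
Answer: 26281285717/57 ≈ 4.6107e+8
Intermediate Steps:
f = -461075360 (f = ((9374 - 4099) - 21374)*28640 = (5275 - 21374)*28640 = -16099*28640 = -461075360)
S(1/(-128 + 71)) - f = (-172 - 1/(-128 + 71)) - 1*(-461075360) = (-172 - 1/(-57)) + 461075360 = (-172 - 1*(-1/57)) + 461075360 = (-172 + 1/57) + 461075360 = -9803/57 + 461075360 = 26281285717/57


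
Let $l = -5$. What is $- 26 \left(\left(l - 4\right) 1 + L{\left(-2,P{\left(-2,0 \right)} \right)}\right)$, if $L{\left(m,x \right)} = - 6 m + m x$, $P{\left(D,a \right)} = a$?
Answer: $-78$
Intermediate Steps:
$- 26 \left(\left(l - 4\right) 1 + L{\left(-2,P{\left(-2,0 \right)} \right)}\right) = - 26 \left(\left(-5 - 4\right) 1 - 2 \left(-6 + 0\right)\right) = - 26 \left(\left(-9\right) 1 - -12\right) = - 26 \left(-9 + 12\right) = \left(-26\right) 3 = -78$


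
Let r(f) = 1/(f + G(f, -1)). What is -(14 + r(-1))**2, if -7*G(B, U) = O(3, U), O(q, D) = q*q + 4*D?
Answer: -25921/144 ≈ -180.01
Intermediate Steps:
O(q, D) = q**2 + 4*D
G(B, U) = -9/7 - 4*U/7 (G(B, U) = -(3**2 + 4*U)/7 = -(9 + 4*U)/7 = -9/7 - 4*U/7)
r(f) = 1/(-5/7 + f) (r(f) = 1/(f + (-9/7 - 4/7*(-1))) = 1/(f + (-9/7 + 4/7)) = 1/(f - 5/7) = 1/(-5/7 + f))
-(14 + r(-1))**2 = -(14 + 7/(-5 + 7*(-1)))**2 = -(14 + 7/(-5 - 7))**2 = -(14 + 7/(-12))**2 = -(14 + 7*(-1/12))**2 = -(14 - 7/12)**2 = -(161/12)**2 = -1*25921/144 = -25921/144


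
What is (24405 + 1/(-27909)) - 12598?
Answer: 329521562/27909 ≈ 11807.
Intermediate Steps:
(24405 + 1/(-27909)) - 12598 = (24405 - 1/27909) - 12598 = 681119144/27909 - 12598 = 329521562/27909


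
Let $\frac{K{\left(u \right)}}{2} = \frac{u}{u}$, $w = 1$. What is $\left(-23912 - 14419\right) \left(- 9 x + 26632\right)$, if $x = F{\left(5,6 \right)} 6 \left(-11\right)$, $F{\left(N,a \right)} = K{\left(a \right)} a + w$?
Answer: $-1316823174$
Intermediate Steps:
$K{\left(u \right)} = 2$ ($K{\left(u \right)} = 2 \frac{u}{u} = 2 \cdot 1 = 2$)
$F{\left(N,a \right)} = 1 + 2 a$ ($F{\left(N,a \right)} = 2 a + 1 = 1 + 2 a$)
$x = -858$ ($x = \left(1 + 2 \cdot 6\right) 6 \left(-11\right) = \left(1 + 12\right) 6 \left(-11\right) = 13 \cdot 6 \left(-11\right) = 78 \left(-11\right) = -858$)
$\left(-23912 - 14419\right) \left(- 9 x + 26632\right) = \left(-23912 - 14419\right) \left(\left(-9\right) \left(-858\right) + 26632\right) = - 38331 \left(7722 + 26632\right) = \left(-38331\right) 34354 = -1316823174$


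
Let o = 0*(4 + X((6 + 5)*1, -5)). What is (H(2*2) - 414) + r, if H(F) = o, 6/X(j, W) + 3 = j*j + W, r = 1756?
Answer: 1342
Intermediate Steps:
X(j, W) = 6/(-3 + W + j**2) (X(j, W) = 6/(-3 + (j*j + W)) = 6/(-3 + (j**2 + W)) = 6/(-3 + (W + j**2)) = 6/(-3 + W + j**2))
o = 0 (o = 0*(4 + 6/(-3 - 5 + ((6 + 5)*1)**2)) = 0*(4 + 6/(-3 - 5 + (11*1)**2)) = 0*(4 + 6/(-3 - 5 + 11**2)) = 0*(4 + 6/(-3 - 5 + 121)) = 0*(4 + 6/113) = 0*(458/113) = 0)
H(F) = 0
(H(2*2) - 414) + r = (0 - 414) + 1756 = -414 + 1756 = 1342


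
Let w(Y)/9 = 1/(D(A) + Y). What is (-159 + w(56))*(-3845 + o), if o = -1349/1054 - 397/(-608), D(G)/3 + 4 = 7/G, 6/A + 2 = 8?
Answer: 6361850649711/10413520 ≈ 6.1092e+5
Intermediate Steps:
A = 1 (A = 6/(-2 + 8) = 6/6 = 6*(⅙) = 1)
D(G) = -12 + 21/G (D(G) = -12 + 3*(7/G) = -12 + 21/G)
o = -200877/320416 (o = -1349*1/1054 - 397*(-1/608) = -1349/1054 + 397/608 = -200877/320416 ≈ -0.62693)
w(Y) = 9/(9 + Y) (w(Y) = 9/((-12 + 21/1) + Y) = 9/((-12 + 21*1) + Y) = 9/((-12 + 21) + Y) = 9/(9 + Y))
(-159 + w(56))*(-3845 + o) = (-159 + 9/(9 + 56))*(-3845 - 200877/320416) = (-159 + 9/65)*(-1232200397/320416) = -10326/65*(-1232200397/320416) = 6361850649711/10413520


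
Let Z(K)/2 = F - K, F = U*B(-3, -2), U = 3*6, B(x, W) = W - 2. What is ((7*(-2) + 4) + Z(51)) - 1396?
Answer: -1652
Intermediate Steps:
B(x, W) = -2 + W
U = 18
F = -72 (F = 18*(-2 - 2) = 18*(-4) = -72)
Z(K) = -144 - 2*K (Z(K) = 2*(-72 - K) = -144 - 2*K)
((7*(-2) + 4) + Z(51)) - 1396 = ((7*(-2) + 4) + (-144 - 2*51)) - 1396 = ((-14 + 4) + (-144 - 102)) - 1396 = (-10 - 246) - 1396 = -256 - 1396 = -1652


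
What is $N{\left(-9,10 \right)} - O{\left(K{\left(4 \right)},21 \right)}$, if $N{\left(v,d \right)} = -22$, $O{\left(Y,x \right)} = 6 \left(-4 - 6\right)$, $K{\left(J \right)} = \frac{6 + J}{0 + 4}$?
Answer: $38$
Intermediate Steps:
$K{\left(J \right)} = \frac{3}{2} + \frac{J}{4}$ ($K{\left(J \right)} = \frac{6 + J}{4} = \left(6 + J\right) \frac{1}{4} = \frac{3}{2} + \frac{J}{4}$)
$O{\left(Y,x \right)} = -60$ ($O{\left(Y,x \right)} = 6 \left(-4 - 6\right) = 6 \left(-10\right) = -60$)
$N{\left(-9,10 \right)} - O{\left(K{\left(4 \right)},21 \right)} = -22 - -60 = -22 + 60 = 38$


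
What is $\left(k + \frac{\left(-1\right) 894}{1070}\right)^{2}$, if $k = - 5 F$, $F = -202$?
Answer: $\frac{291495249409}{286225} \approx 1.0184 \cdot 10^{6}$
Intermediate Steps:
$k = 1010$ ($k = \left(-5\right) \left(-202\right) = 1010$)
$\left(k + \frac{\left(-1\right) 894}{1070}\right)^{2} = \left(1010 + \frac{\left(-1\right) 894}{1070}\right)^{2} = \left(1010 - \frac{447}{535}\right)^{2} = \left(\frac{539903}{535}\right)^{2} = \frac{291495249409}{286225}$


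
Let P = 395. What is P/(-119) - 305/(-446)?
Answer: -139875/53074 ≈ -2.6355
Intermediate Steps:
P/(-119) - 305/(-446) = 395/(-119) - 305/(-446) = 395*(-1/119) - 305*(-1/446) = -395/119 + 305/446 = -139875/53074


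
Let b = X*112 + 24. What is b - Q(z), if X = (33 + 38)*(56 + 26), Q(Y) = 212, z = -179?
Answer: 651876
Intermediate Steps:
X = 5822 (X = 71*82 = 5822)
b = 652088 (b = 5822*112 + 24 = 652064 + 24 = 652088)
b - Q(z) = 652088 - 1*212 = 652088 - 212 = 651876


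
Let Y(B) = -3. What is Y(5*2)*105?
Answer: -315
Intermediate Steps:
Y(5*2)*105 = -3*105 = -315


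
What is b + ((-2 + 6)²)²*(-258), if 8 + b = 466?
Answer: -65590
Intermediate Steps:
b = 458 (b = -8 + 466 = 458)
b + ((-2 + 6)²)²*(-258) = 458 + ((-2 + 6)²)²*(-258) = 458 + (4²)²*(-258) = 458 + 16²*(-258) = 458 + 256*(-258) = 458 - 66048 = -65590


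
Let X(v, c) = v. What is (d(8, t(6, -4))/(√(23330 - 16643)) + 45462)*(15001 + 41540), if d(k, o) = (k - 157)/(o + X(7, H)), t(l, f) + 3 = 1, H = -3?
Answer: 2570466942 - 2808203*√743/3715 ≈ 2.5704e+9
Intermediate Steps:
t(l, f) = -2 (t(l, f) = -3 + 1 = -2)
d(k, o) = (-157 + k)/(7 + o) (d(k, o) = (k - 157)/(o + 7) = (-157 + k)/(7 + o))
(d(8, t(6, -4))/(√(23330 - 16643)) + 45462)*(15001 + 41540) = (((-157 + 8)/(7 - 2))/(√(23330 - 16643)) + 45462)*(15001 + 41540) = ((-149/5)/(√6687) + 45462)*56541 = (((⅕)*(-149))/((3*√743)) + 45462)*56541 = (-149*√743/11145 + 45462)*56541 = (45462 - 149*√743/11145)*56541 = 2570466942 - 2808203*√743/3715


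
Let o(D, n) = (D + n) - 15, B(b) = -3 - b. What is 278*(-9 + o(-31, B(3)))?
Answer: -16958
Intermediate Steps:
o(D, n) = -15 + D + n
278*(-9 + o(-31, B(3))) = 278*(-9 + (-15 - 31 + (-3 - 1*3))) = 278*(-9 + (-15 - 31 + (-3 - 3))) = 278*(-9 + (-15 - 31 - 6)) = 278*(-9 - 52) = 278*(-61) = -16958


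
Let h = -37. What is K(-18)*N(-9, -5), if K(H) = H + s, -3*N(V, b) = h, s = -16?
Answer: -1258/3 ≈ -419.33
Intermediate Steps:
N(V, b) = 37/3 (N(V, b) = -⅓*(-37) = 37/3)
K(H) = -16 + H (K(H) = H - 16 = -16 + H)
K(-18)*N(-9, -5) = (-16 - 18)*(37/3) = -34*37/3 = -1258/3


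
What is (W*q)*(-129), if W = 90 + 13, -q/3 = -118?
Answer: -4703598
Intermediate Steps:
q = 354 (q = -3*(-118) = 354)
W = 103
(W*q)*(-129) = (103*354)*(-129) = 36462*(-129) = -4703598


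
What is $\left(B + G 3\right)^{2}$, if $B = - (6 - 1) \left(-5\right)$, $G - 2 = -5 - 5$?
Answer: $1$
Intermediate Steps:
$G = -8$ ($G = 2 - 10 = -8$)
$B = 25$ ($B = - (6 - 1) \left(-5\right) = \left(-1\right) 5 \left(-5\right) = \left(-5\right) \left(-5\right) = 25$)
$\left(B + G 3\right)^{2} = \left(25 - 24\right)^{2} = 1^{2} = 1$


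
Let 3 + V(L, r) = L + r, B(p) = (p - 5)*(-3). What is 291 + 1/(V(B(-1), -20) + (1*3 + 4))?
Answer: 583/2 ≈ 291.50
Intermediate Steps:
B(p) = 15 - 3*p (B(p) = (-5 + p)*(-3) = 15 - 3*p)
V(L, r) = -3 + L + r (V(L, r) = -3 + (L + r) = -3 + L + r)
291 + 1/(V(B(-1), -20) + (1*3 + 4)) = 291 + 1/((-3 + (15 - 3*(-1)) - 20) + (1*3 + 4)) = 291 + 1/((-3 + (15 + 3) - 20) + (3 + 4)) = 291 + 1/((-3 + 18 - 20) + 7) = 291 + 1/(-5 + 7) = 291 + 1/2 = 291 + ½ = 583/2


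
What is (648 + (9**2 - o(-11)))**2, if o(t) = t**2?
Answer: 369664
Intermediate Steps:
(648 + (9**2 - o(-11)))**2 = (648 + (9**2 - 1*(-11)**2))**2 = (648 + (81 - 1*121))**2 = (648 + (81 - 121))**2 = (648 - 40)**2 = 608**2 = 369664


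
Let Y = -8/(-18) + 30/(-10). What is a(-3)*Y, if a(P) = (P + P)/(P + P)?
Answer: -23/9 ≈ -2.5556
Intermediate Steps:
Y = -23/9 (Y = -8*(-1/18) + 30*(-⅒) = 4/9 - 3 = -23/9 ≈ -2.5556)
a(P) = 1 (a(P) = (2*P)/((2*P)) = (2*P)*(1/(2*P)) = 1)
a(-3)*Y = 1*(-23/9) = -23/9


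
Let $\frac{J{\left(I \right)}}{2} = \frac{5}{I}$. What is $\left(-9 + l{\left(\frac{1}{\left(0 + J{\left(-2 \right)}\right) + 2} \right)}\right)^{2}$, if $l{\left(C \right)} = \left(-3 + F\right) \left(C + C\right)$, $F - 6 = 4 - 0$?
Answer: $\frac{1681}{9} \approx 186.78$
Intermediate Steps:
$J{\left(I \right)} = \frac{10}{I}$ ($J{\left(I \right)} = 2 \frac{5}{I} = \frac{10}{I}$)
$F = 10$ ($F = 6 + \left(4 - 0\right) = 6 + \left(4 + 0\right) = 6 + 4 = 10$)
$l{\left(C \right)} = 14 C$ ($l{\left(C \right)} = \left(-3 + 10\right) \left(C + C\right) = 7 \cdot 2 C = 14 C$)
$\left(-9 + l{\left(\frac{1}{\left(0 + J{\left(-2 \right)}\right) + 2} \right)}\right)^{2} = \left(-9 + \frac{14}{\left(0 + \frac{10}{-2}\right) + 2}\right)^{2} = \left(-9 + \frac{14}{\left(0 + 10 \left(- \frac{1}{2}\right)\right) + 2}\right)^{2} = \left(-9 + \frac{14}{\left(0 - 5\right) + 2}\right)^{2} = \left(-9 + \frac{14}{-5 + 2}\right)^{2} = \left(-9 + \frac{14}{-3}\right)^{2} = \left(-9 + 14 \left(- \frac{1}{3}\right)\right)^{2} = \left(-9 - \frac{14}{3}\right)^{2} = \left(- \frac{41}{3}\right)^{2} = \frac{1681}{9}$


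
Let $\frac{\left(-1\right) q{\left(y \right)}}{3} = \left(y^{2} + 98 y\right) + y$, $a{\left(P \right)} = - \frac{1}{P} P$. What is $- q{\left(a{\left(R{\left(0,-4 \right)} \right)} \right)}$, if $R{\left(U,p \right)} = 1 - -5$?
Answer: $-294$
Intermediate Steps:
$R{\left(U,p \right)} = 6$ ($R{\left(U,p \right)} = 1 + 5 = 6$)
$a{\left(P \right)} = -1$
$q{\left(y \right)} = - 297 y - 3 y^{2}$ ($q{\left(y \right)} = - 3 \left(\left(y^{2} + 98 y\right) + y\right) = - 3 \left(y^{2} + 99 y\right) = - 297 y - 3 y^{2}$)
$- q{\left(a{\left(R{\left(0,-4 \right)} \right)} \right)} = - \left(-3\right) \left(-1\right) \left(99 - 1\right) = - \left(-3\right) \left(-1\right) 98 = \left(-1\right) 294 = -294$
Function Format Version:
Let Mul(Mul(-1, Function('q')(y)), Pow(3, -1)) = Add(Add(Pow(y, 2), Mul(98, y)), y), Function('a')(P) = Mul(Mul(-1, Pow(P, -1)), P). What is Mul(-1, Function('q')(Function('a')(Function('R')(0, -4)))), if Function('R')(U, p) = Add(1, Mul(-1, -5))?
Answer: -294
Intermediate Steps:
Function('R')(U, p) = 6 (Function('R')(U, p) = Add(1, 5) = 6)
Function('a')(P) = -1
Function('q')(y) = Add(Mul(-297, y), Mul(-3, Pow(y, 2))) (Function('q')(y) = Mul(-3, Add(Add(Pow(y, 2), Mul(98, y)), y)) = Mul(-3, Add(Pow(y, 2), Mul(99, y))) = Add(Mul(-297, y), Mul(-3, Pow(y, 2))))
Mul(-1, Function('q')(Function('a')(Function('R')(0, -4)))) = Mul(-1, Mul(-3, -1, Add(99, -1))) = Mul(-1, Mul(-3, -1, 98)) = Mul(-1, 294) = -294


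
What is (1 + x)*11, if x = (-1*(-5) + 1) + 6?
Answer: 143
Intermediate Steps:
x = 12 (x = (5 + 1) + 6 = 6 + 6 = 12)
(1 + x)*11 = (1 + 12)*11 = 13*11 = 143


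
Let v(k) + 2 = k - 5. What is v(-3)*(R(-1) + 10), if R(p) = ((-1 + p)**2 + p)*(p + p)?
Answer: -40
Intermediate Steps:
v(k) = -7 + k (v(k) = -2 + (k - 5) = -2 + (-5 + k) = -7 + k)
R(p) = 2*p*(p + (-1 + p)**2) (R(p) = (p + (-1 + p)**2)*(2*p) = 2*p*(p + (-1 + p)**2))
v(-3)*(R(-1) + 10) = (-7 - 3)*(2*(-1)*(-1 + (-1 - 1)**2) + 10) = -10*(2*(-1)*(-1 + (-2)**2) + 10) = -10*(2*(-1)*(-1 + 4) + 10) = -10*(2*(-1)*3 + 10) = -10*(-6 + 10) = -10*4 = -40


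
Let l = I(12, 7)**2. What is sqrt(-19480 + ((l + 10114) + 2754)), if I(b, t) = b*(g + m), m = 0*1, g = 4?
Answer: 2*I*sqrt(1077) ≈ 65.635*I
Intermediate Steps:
m = 0
I(b, t) = 4*b (I(b, t) = b*(4 + 0) = b*4 = 4*b)
l = 2304 (l = (4*12)**2 = 48**2 = 2304)
sqrt(-19480 + ((l + 10114) + 2754)) = sqrt(-19480 + ((2304 + 10114) + 2754)) = sqrt(-19480 + (12418 + 2754)) = sqrt(-19480 + 15172) = sqrt(-4308) = 2*I*sqrt(1077)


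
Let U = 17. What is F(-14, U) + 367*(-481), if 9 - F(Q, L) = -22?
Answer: -176496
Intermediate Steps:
F(Q, L) = 31 (F(Q, L) = 9 - 1*(-22) = 9 + 22 = 31)
F(-14, U) + 367*(-481) = 31 + 367*(-481) = 31 - 176527 = -176496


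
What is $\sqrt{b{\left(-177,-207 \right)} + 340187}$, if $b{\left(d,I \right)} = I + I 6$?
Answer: $\sqrt{338738} \approx 582.01$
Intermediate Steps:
$b{\left(d,I \right)} = 7 I$ ($b{\left(d,I \right)} = I + 6 I = 7 I$)
$\sqrt{b{\left(-177,-207 \right)} + 340187} = \sqrt{7 \left(-207\right) + 340187} = \sqrt{-1449 + 340187} = \sqrt{338738}$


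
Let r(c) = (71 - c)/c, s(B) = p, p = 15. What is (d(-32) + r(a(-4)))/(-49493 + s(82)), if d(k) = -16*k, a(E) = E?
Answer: -1973/197912 ≈ -0.0099691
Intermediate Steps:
s(B) = 15
r(c) = (71 - c)/c
(d(-32) + r(a(-4)))/(-49493 + s(82)) = (-16*(-32) + (71 - 1*(-4))/(-4))/(-49493 + 15) = (512 - (71 + 4)/4)/(-49478) = (512 - ¼*75)*(-1/49478) = (512 - 75/4)*(-1/49478) = (1973/4)*(-1/49478) = -1973/197912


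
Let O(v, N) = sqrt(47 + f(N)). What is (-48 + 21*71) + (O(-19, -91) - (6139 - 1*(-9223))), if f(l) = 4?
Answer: -13919 + sqrt(51) ≈ -13912.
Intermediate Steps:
O(v, N) = sqrt(51) (O(v, N) = sqrt(47 + 4) = sqrt(51))
(-48 + 21*71) + (O(-19, -91) - (6139 - 1*(-9223))) = (-48 + 21*71) + (sqrt(51) - (6139 - 1*(-9223))) = (-48 + 1491) + (sqrt(51) - (6139 + 9223)) = 1443 + (sqrt(51) - 1*15362) = 1443 + (sqrt(51) - 15362) = 1443 + (-15362 + sqrt(51)) = -13919 + sqrt(51)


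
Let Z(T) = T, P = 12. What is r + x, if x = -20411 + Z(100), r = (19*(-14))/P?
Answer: -121999/6 ≈ -20333.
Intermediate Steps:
r = -133/6 (r = (19*(-14))/12 = -266*1/12 = -133/6 ≈ -22.167)
x = -20311 (x = -20411 + 100 = -20311)
r + x = -133/6 - 20311 = -121999/6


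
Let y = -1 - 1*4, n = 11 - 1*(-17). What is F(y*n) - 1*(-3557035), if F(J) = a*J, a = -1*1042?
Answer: 3702915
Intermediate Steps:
n = 28 (n = 11 + 17 = 28)
y = -5 (y = -1 - 4 = -5)
a = -1042
F(J) = -1042*J
F(y*n) - 1*(-3557035) = -(-5210)*28 - 1*(-3557035) = -1042*(-140) + 3557035 = 145880 + 3557035 = 3702915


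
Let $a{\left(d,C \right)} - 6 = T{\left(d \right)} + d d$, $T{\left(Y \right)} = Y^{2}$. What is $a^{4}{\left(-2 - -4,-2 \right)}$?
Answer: $38416$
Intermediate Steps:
$a{\left(d,C \right)} = 6 + 2 d^{2}$ ($a{\left(d,C \right)} = 6 + \left(d^{2} + d d\right) = 6 + \left(d^{2} + d^{2}\right) = 6 + 2 d^{2}$)
$a^{4}{\left(-2 - -4,-2 \right)} = \left(6 + 2 \left(-2 - -4\right)^{2}\right)^{4} = \left(6 + 2 \left(-2 + 4\right)^{2}\right)^{4} = \left(6 + 2 \cdot 2^{2}\right)^{4} = \left(6 + 2 \cdot 4\right)^{4} = \left(6 + 8\right)^{4} = 14^{4} = 38416$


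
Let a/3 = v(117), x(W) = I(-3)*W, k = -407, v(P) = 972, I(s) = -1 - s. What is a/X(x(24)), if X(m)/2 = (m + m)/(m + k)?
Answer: -87237/16 ≈ -5452.3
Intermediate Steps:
x(W) = 2*W (x(W) = (-1 - 1*(-3))*W = (-1 + 3)*W = 2*W)
a = 2916 (a = 3*972 = 2916)
X(m) = 4*m/(-407 + m) (X(m) = 2*((m + m)/(m - 407)) = 2*((2*m)/(-407 + m)) = 2*(2*m/(-407 + m)) = 4*m/(-407 + m))
a/X(x(24)) = 2916/((4*(2*24)/(-407 + 2*24))) = 2916/((4*48/(-407 + 48))) = 2916/((4*48/(-359))) = 2916/((4*48*(-1/359))) = 2916/(-192/359) = 2916*(-359/192) = -87237/16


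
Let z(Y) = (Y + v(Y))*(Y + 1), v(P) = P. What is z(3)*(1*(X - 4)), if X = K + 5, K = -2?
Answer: -24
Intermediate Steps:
X = 3 (X = -2 + 5 = 3)
z(Y) = 2*Y*(1 + Y) (z(Y) = (Y + Y)*(Y + 1) = (2*Y)*(1 + Y) = 2*Y*(1 + Y))
z(3)*(1*(X - 4)) = (2*3*(1 + 3))*(1*(3 - 4)) = (2*3*4)*(1*(-1)) = 24*(-1) = -24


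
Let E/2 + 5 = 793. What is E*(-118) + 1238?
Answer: -184730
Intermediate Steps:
E = 1576 (E = -10 + 2*793 = -10 + 1586 = 1576)
E*(-118) + 1238 = 1576*(-118) + 1238 = -185968 + 1238 = -184730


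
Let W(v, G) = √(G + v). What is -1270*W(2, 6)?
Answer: -2540*√2 ≈ -3592.1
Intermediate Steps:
-1270*W(2, 6) = -1270*√(6 + 2) = -2540*√2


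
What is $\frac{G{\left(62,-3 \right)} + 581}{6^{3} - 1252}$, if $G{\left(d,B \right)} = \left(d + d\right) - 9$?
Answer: $- \frac{174}{259} \approx -0.67181$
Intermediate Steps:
$G{\left(d,B \right)} = -9 + 2 d$ ($G{\left(d,B \right)} = 2 d - 9 = -9 + 2 d$)
$\frac{G{\left(62,-3 \right)} + 581}{6^{3} - 1252} = \frac{\left(-9 + 2 \cdot 62\right) + 581}{6^{3} - 1252} = \frac{\left(-9 + 124\right) + 581}{216 - 1252} = \frac{115 + 581}{-1036} = 696 \left(- \frac{1}{1036}\right) = - \frac{174}{259}$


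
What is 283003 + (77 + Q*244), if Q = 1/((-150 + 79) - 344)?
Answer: 117477956/415 ≈ 2.8308e+5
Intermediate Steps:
Q = -1/415 (Q = 1/(-71 - 344) = 1/(-415) = -1/415 ≈ -0.0024096)
283003 + (77 + Q*244) = 283003 + (77 - 1/415*244) = 283003 + (77 - 244/415) = 283003 + 31711/415 = 117477956/415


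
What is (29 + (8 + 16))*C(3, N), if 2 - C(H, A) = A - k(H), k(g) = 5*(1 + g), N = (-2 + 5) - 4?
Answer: 1219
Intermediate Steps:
N = -1 (N = 3 - 4 = -1)
k(g) = 5 + 5*g
C(H, A) = 7 - A + 5*H (C(H, A) = 2 - (A - (5 + 5*H)) = 2 - (A + (-5 - 5*H)) = 2 - (-5 + A - 5*H) = 2 + (5 - A + 5*H) = 7 - A + 5*H)
(29 + (8 + 16))*C(3, N) = (29 + (8 + 16))*(7 - 1*(-1) + 5*3) = (29 + 24)*(7 + 1 + 15) = 53*23 = 1219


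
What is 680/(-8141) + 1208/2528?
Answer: 1014411/2572556 ≈ 0.39432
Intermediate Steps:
680/(-8141) + 1208/2528 = 680*(-1/8141) + 1208*(1/2528) = -680/8141 + 151/316 = 1014411/2572556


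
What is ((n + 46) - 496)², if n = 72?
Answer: 142884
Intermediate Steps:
((n + 46) - 496)² = ((72 + 46) - 496)² = (118 - 496)² = (-378)² = 142884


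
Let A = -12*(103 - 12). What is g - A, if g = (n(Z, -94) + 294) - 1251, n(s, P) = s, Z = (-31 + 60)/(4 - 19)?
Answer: 1996/15 ≈ 133.07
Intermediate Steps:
Z = -29/15 (Z = 29/(-15) = 29*(-1/15) = -29/15 ≈ -1.9333)
A = -1092 (A = -12*91 = -1092)
g = -14384/15 (g = (-29/15 + 294) - 1251 = 4381/15 - 1251 = -14384/15 ≈ -958.93)
g - A = -14384/15 - 1*(-1092) = -14384/15 + 1092 = 1996/15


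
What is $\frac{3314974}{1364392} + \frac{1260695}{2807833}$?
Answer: $\frac{5513987781891}{1915492441268} \approx 2.8786$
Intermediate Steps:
$\frac{3314974}{1364392} + \frac{1260695}{2807833} = 3314974 \cdot \frac{1}{1364392} + 1260695 \cdot \frac{1}{2807833} = \frac{1657487}{682196} + \frac{1260695}{2807833} = \frac{5513987781891}{1915492441268}$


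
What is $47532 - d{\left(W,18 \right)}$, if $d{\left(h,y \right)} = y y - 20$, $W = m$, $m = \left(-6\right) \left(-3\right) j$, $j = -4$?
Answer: $47228$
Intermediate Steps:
$m = -72$ ($m = \left(-6\right) \left(-3\right) \left(-4\right) = 18 \left(-4\right) = -72$)
$W = -72$
$d{\left(h,y \right)} = -20 + y^{2}$ ($d{\left(h,y \right)} = y^{2} - 20 = -20 + y^{2}$)
$47532 - d{\left(W,18 \right)} = 47532 - \left(-20 + 18^{2}\right) = 47532 - \left(-20 + 324\right) = 47532 - 304 = 47228$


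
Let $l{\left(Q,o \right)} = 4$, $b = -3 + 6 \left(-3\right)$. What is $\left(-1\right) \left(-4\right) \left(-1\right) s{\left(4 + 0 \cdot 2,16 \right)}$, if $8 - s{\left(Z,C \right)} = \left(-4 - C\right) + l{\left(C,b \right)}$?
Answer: $-96$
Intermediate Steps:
$b = -21$ ($b = -3 - 18 = -21$)
$s{\left(Z,C \right)} = 8 + C$ ($s{\left(Z,C \right)} = 8 - \left(\left(-4 - C\right) + 4\right) = 8 - - C = 8 + C$)
$\left(-1\right) \left(-4\right) \left(-1\right) s{\left(4 + 0 \cdot 2,16 \right)} = \left(-1\right) \left(-4\right) \left(-1\right) \left(8 + 16\right) = 4 \left(-1\right) 24 = \left(-4\right) 24 = -96$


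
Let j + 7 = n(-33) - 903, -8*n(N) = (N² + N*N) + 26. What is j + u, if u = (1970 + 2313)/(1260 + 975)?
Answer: -5290619/4470 ≈ -1183.6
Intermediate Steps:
n(N) = -13/4 - N²/4 (n(N) = -((N² + N*N) + 26)/8 = -((N² + N²) + 26)/8 = -(2*N² + 26)/8 = -(26 + 2*N²)/8 = -13/4 - N²/4)
j = -2371/2 (j = -7 + ((-13/4 - ¼*(-33)²) - 903) = -7 + ((-13/4 - ¼*1089) - 903) = -7 + ((-13/4 - 1089/4) - 903) = -7 + (-551/2 - 903) = -7 - 2357/2 = -2371/2 ≈ -1185.5)
u = 4283/2235 ≈ 1.9163
j + u = -2371/2 + 4283/2235 = -5290619/4470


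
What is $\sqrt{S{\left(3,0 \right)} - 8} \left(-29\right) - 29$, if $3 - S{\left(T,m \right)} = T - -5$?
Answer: $-29 - 29 i \sqrt{13} \approx -29.0 - 104.56 i$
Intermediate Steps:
$S{\left(T,m \right)} = -2 - T$ ($S{\left(T,m \right)} = 3 - \left(T - -5\right) = 3 - \left(T + 5\right) = 3 - \left(5 + T\right) = -2 - T$)
$\sqrt{S{\left(3,0 \right)} - 8} \left(-29\right) - 29 = \sqrt{\left(-2 - 3\right) - 8} \left(-29\right) - 29 = \sqrt{-5 - 8} \left(-29\right) - 29 = \sqrt{-13} \left(-29\right) - 29 = i \sqrt{13} \left(-29\right) - 29 = - 29 i \sqrt{13} - 29 = -29 - 29 i \sqrt{13}$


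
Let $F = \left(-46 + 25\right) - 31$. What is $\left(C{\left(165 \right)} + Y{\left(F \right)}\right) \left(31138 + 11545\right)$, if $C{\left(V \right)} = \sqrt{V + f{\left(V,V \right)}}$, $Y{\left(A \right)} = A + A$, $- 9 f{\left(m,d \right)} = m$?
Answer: $-4439032 + \frac{85366 \sqrt{330}}{3} \approx -3.9221 \cdot 10^{6}$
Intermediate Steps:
$f{\left(m,d \right)} = - \frac{m}{9}$
$F = -52$ ($F = -21 - 31 = -52$)
$Y{\left(A \right)} = 2 A$
$C{\left(V \right)} = \frac{2 \sqrt{2} \sqrt{V}}{3}$ ($C{\left(V \right)} = \sqrt{V - \frac{V}{9}} = \sqrt{\frac{8 V}{9}} = \frac{2 \sqrt{2} \sqrt{V}}{3}$)
$\left(C{\left(165 \right)} + Y{\left(F \right)}\right) \left(31138 + 11545\right) = \left(\frac{2 \sqrt{2} \sqrt{165}}{3} + 2 \left(-52\right)\right) \left(31138 + 11545\right) = \left(\frac{2 \sqrt{330}}{3} - 104\right) 42683 = \left(-104 + \frac{2 \sqrt{330}}{3}\right) 42683 = -4439032 + \frac{85366 \sqrt{330}}{3}$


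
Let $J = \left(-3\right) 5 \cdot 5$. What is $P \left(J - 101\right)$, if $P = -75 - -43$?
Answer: $5632$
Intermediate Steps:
$J = -75$ ($J = \left(-15\right) 5 = -75$)
$P = -32$ ($P = -75 + 43 = -32$)
$P \left(J - 101\right) = - 32 \left(-75 - 101\right) = \left(-32\right) \left(-176\right) = 5632$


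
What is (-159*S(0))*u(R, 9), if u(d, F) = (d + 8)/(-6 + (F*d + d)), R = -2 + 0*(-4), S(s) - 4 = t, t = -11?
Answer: -3339/13 ≈ -256.85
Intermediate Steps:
S(s) = -7 (S(s) = 4 - 11 = -7)
R = -2 (R = -2 + 0 = -2)
u(d, F) = (8 + d)/(-6 + d + F*d) (u(d, F) = (8 + d)/(-6 + (d + F*d)) = (8 + d)/(-6 + d + F*d))
(-159*S(0))*u(R, 9) = (-159*(-7))*((8 - 2)/(-6 - 2 + 9*(-2))) = 1113*(6/(-6 - 2 - 18)) = 1113*(6/(-26)) = 1113*(-1/26*6) = 1113*(-3/13) = -3339/13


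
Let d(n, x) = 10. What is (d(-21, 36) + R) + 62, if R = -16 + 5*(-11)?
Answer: 1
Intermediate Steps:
R = -71 (R = -16 - 55 = -71)
(d(-21, 36) + R) + 62 = (10 - 71) + 62 = -61 + 62 = 1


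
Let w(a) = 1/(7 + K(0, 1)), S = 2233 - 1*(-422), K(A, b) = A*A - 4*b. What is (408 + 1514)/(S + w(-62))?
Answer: 2883/3983 ≈ 0.72383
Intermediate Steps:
K(A, b) = A² - 4*b
S = 2655 (S = 2233 + 422 = 2655)
w(a) = ⅓ (w(a) = 1/(7 + (0² - 4*1)) = 1/(7 + (0 - 4)) = 1/(7 - 4) = 1/3 = ⅓)
(408 + 1514)/(S + w(-62)) = (408 + 1514)/(2655 + ⅓) = 1922/(7966/3) = 1922*(3/7966) = 2883/3983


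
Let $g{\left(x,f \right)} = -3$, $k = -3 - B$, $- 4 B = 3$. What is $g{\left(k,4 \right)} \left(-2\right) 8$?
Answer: $48$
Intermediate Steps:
$B = - \frac{3}{4}$ ($B = \left(- \frac{1}{4}\right) 3 = - \frac{3}{4} \approx -0.75$)
$k = - \frac{9}{4}$ ($k = -3 - - \frac{3}{4} = -3 + \frac{3}{4} = - \frac{9}{4} \approx -2.25$)
$g{\left(k,4 \right)} \left(-2\right) 8 = \left(-3\right) \left(-2\right) 8 = 6 \cdot 8 = 48$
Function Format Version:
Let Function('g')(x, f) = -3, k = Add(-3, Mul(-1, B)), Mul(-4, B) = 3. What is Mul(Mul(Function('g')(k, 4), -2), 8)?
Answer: 48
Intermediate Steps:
B = Rational(-3, 4) (B = Mul(Rational(-1, 4), 3) = Rational(-3, 4) ≈ -0.75000)
k = Rational(-9, 4) (k = Add(-3, Mul(-1, Rational(-3, 4))) = Add(-3, Rational(3, 4)) = Rational(-9, 4) ≈ -2.2500)
Mul(Mul(Function('g')(k, 4), -2), 8) = Mul(Mul(-3, -2), 8) = Mul(6, 8) = 48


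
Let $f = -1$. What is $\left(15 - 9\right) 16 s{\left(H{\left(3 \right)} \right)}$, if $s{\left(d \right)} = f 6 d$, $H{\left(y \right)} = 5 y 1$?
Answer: $-8640$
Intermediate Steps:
$H{\left(y \right)} = 5 y$
$s{\left(d \right)} = - 6 d$
$\left(15 - 9\right) 16 s{\left(H{\left(3 \right)} \right)} = \left(15 - 9\right) 16 \left(- 6 \cdot 5 \cdot 3\right) = \left(15 - 9\right) 16 \left(\left(-6\right) 15\right) = 6 \cdot 16 \left(-90\right) = 96 \left(-90\right) = -8640$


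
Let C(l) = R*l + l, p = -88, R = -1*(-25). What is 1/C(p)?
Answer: -1/2288 ≈ -0.00043706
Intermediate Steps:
R = 25
C(l) = 26*l (C(l) = 25*l + l = 26*l)
1/C(p) = 1/(26*(-88)) = 1/(-2288) = -1/2288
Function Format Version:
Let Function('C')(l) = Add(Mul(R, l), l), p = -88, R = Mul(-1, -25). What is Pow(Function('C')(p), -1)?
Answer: Rational(-1, 2288) ≈ -0.00043706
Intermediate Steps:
R = 25
Function('C')(l) = Mul(26, l) (Function('C')(l) = Add(Mul(25, l), l) = Mul(26, l))
Pow(Function('C')(p), -1) = Pow(Mul(26, -88), -1) = Pow(-2288, -1) = Rational(-1, 2288)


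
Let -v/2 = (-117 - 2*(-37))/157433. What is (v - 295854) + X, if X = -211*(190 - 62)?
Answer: -50829133160/157433 ≈ -3.2286e+5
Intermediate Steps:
v = 86/157433 (v = -2*(-117 - 2*(-37))/157433 = -2*(-117 + 74)/157433 = -(-86)/157433 = -2*(-43/157433) = 86/157433 ≈ 0.00054626)
X = -27008 (X = -211*128 = -27008)
(v - 295854) + X = (86/157433 - 295854) - 27008 = -46577182696/157433 - 27008 = -50829133160/157433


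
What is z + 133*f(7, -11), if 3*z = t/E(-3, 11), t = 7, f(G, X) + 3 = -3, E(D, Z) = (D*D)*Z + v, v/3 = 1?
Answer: -244181/306 ≈ -797.98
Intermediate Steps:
v = 3 (v = 3*1 = 3)
E(D, Z) = 3 + Z*D² (E(D, Z) = (D*D)*Z + 3 = D²*Z + 3 = Z*D² + 3 = 3 + Z*D²)
f(G, X) = -6 (f(G, X) = -3 - 3 = -6)
z = 7/306 (z = (7/(3 + 11*(-3)²))/3 = (7/(3 + 11*9))/3 = (7/(3 + 99))/3 = (7/102)/3 = (7*(1/102))/3 = (⅓)*(7/102) = 7/306 ≈ 0.022876)
z + 133*f(7, -11) = 7/306 + 133*(-6) = 7/306 - 798 = -244181/306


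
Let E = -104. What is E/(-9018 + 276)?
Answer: 52/4371 ≈ 0.011897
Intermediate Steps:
E/(-9018 + 276) = -104/(-9018 + 276) = -104/(-8742) = -1/8742*(-104) = 52/4371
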